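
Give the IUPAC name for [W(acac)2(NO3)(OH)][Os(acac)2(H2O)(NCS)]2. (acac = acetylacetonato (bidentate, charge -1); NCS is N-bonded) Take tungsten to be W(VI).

bis(acetylacetonato)hydroxonitratotungsten(VI) bis(acetylacetonato)aquaisothiocyanatoosmate(II)

Both ions are complex: the cation is named first with the plain metal name, the anion second with the -ate form; each ion's ligands are alphabetised independently.
W is given as +6; the cation's ligand charges sum to -4, so the complex cation is 2+.
With 2 anions per cation, each anion must be 2/2 = 1−.
Anion: ligand charges sum to -3; for the ion to be 1−, Os = +2.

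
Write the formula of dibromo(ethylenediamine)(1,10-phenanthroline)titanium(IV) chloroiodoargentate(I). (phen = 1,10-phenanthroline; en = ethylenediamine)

[TiBr2(en)(phen)][AgClI]2

Cation [Ti…]: ligand charges -2, Ti(IV) ⇒ ion charge 2+.
Anion [Ag…]: ligand charges -2, Ag(I) ⇒ ion charge 1−.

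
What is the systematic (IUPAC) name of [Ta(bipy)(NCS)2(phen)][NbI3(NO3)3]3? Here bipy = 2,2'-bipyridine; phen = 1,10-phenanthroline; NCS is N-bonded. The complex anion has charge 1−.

(2,2'-bipyridine)diisothiocyanato(1,10-phenanthroline)tantalum(V) triiodotrinitratoniobate(V)

Both ions are complex: the cation is named first with the plain metal name, the anion second with the -ate form; each ion's ligands are alphabetised independently.
The complex anion is given as 1−; its ligand charges sum to -6, so Nb = +5.
With 3 anions per cation, the cation must be 3×1 = 3+.
Cation: ligand charges sum to -2; for the ion to be 3+, Ta = +5.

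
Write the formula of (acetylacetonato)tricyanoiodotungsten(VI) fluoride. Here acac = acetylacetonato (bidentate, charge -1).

[W(acac)(CN)3I]F

Ligands: 1 iodo (I, -1), 3 cyano (CN, -1), 1 acetylacetonato (acac, -1). Ligand charge sum = -5.
With W in oxidation state +6, the complex ion is [W...]^1+.
Charge balance with fluoride (-1) requires 1 complex ion per 1 fluoride.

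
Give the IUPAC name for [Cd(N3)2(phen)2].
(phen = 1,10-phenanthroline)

There is no counter-ion, so the complex is neutral overall.
Ligand charges: 2×azido (-1 each), 2×1,10-phenanthroline (neutral); total -2. So Cd + (-2) = 0, giving Cd = +2.
Ligands are named alphabetically: azido before phenanthroline.

diazidobis(1,10-phenanthroline)cadmium(II)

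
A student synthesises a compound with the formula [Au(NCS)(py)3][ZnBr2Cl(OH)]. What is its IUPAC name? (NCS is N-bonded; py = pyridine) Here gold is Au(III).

isothiocyanatotris(pyridine)gold(III) dibromochlorohydroxozincate(II)

Both ions are complex: the cation is named first with the plain metal name, the anion second with the -ate form; each ion's ligands are alphabetised independently.
Au is given as +3; the cation's ligand charges sum to -1, so the complex cation is 2+.
A 1:1 salt means the anion carries the equal and opposite charge, 2−.
Anion: ligand charges sum to -4; for the ion to be 2−, Zn = +2.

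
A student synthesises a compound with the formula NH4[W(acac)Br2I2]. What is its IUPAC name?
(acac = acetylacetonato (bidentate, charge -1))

ammonium (acetylacetonato)dibromodiiodotungstate(IV)

The 1 ammonium counter-ion carries a total charge of +1, so each complex ion is 1−.
Ligand charges: 2×iodo (-1 each), 2×bromo (-1 each), 1×acetylacetonato (-1 each); total -5. So W + (-5) = 1−, giving W = +4.
The complex ion is anionic, so tungsten takes the -ate form tungstate(IV).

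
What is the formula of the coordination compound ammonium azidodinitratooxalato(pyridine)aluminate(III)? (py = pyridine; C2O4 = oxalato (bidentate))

Ligands: 1 pyridine (py, neutral), 1 azido (N3, -1), 1 oxalato (C2O4, -2), 2 nitrato (NO3, -1). Ligand charge sum = -5.
With Al in oxidation state +3, the complex ion is [Al...]^2−.
Charge balance with ammonium (+1) requires 1 complex ion per 2 ammonium.

(NH4)2[Al(C2O4)(N3)(NO3)2(py)]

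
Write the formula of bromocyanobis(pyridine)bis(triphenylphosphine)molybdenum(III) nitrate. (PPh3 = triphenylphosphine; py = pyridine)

Ligands: 1 cyano (CN, -1), 2 triphenylphosphine (PPh3, neutral), 1 bromo (Br, -1), 2 pyridine (py, neutral). Ligand charge sum = -2.
Charge balance with nitrate (-1) requires 1 complex ion per 1 nitrate.

[MoBr(CN)(PPh3)2(py)2]NO3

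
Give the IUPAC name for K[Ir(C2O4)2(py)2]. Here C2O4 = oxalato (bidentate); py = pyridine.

The 1 potassium counter-ion carries a total charge of +1, so each complex ion is 1−.
Ligand charges: 2×oxalato (-2 each), 2×pyridine (neutral); total -4. So Ir + (-4) = 1−, giving Ir = +3.
Ligands are named alphabetically: oxalato before pyridine.
The complex ion is anionic, so iridium takes the -ate form iridate(III).

potassium dioxalatobis(pyridine)iridate(III)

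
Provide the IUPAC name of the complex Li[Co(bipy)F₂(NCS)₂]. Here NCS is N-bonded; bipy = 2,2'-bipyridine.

The 1 lithium counter-ion carries a total charge of +1, so each complex ion is 1−.
Ligand charges: 2×isothiocyanato (-1 each), 2×fluoro (-1 each), 1×2,2'-bipyridine (neutral); total -4. So Co + (-4) = 1−, giving Co = +3.
Ligands are named alphabetically: bipyridine before fluoro before isothiocyanato.
The complex ion is anionic, so cobalt takes the -ate form cobaltate(III).

lithium (2,2'-bipyridine)difluorodiisothiocyanatocobaltate(III)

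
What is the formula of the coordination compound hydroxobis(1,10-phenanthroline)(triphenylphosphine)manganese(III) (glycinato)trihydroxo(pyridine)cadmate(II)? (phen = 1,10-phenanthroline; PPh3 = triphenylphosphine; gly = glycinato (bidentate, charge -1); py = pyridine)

[Mn(OH)(phen)2(PPh3)][Cd(gly)(OH)3(py)]

Cation [Mn…]: ligand charges -1, Mn(III) ⇒ ion charge 2+.
Anion [Cd…]: ligand charges -4, Cd(II) ⇒ ion charge 2−.
One 2+ cation balances one 2− anion.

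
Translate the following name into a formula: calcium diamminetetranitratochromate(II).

Ca[Cr(NH3)2(NO3)4]

Ligands: 2 ammine (NH3, neutral), 4 nitrato (NO3, -1). Ligand charge sum = -4.
Charge balance with calcium (+2) requires 1 complex ion per 1 calcium.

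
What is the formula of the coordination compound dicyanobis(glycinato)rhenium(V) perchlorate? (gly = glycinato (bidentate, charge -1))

Ligands: 2 cyano (CN, -1), 2 glycinato (gly, -1). Ligand charge sum = -4.
With Re in oxidation state +5, the complex ion is [Re...]^1+.
Charge balance with perchlorate (-1) requires 1 complex ion per 1 perchlorate.

[Re(CN)2(gly)2]ClO4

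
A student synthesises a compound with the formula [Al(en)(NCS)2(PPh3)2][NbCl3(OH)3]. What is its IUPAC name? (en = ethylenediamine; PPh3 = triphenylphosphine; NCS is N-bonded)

Aluminium is always +3 in its complexes; the cation's ligand charges sum to -2, so the complex cation is 1+.
A 1:1 salt means the anion carries the equal and opposite charge, 1−.
Anion: ligand charges sum to -6; for the ion to be 1−, Nb = +5.

(ethylenediamine)diisothiocyanatobis(triphenylphosphine)aluminium(III) trichlorotrihydroxoniobate(V)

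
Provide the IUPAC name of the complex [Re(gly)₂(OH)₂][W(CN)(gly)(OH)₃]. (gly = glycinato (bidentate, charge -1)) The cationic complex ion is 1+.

bis(glycinato)dihydroxorhenium(V) cyano(glycinato)trihydroxotungstate(IV)

The complex cation is given as 1+; its ligand charges sum to -4, so Re = +5.
A 1:1 salt means the anion carries the equal and opposite charge, 1−.
Anion: ligand charges sum to -5; for the ion to be 1−, W = +4.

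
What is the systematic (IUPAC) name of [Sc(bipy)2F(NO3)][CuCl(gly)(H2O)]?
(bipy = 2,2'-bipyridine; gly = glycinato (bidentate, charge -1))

bis(2,2'-bipyridine)fluoronitratoscandium(III) aquachloro(glycinato)cuprate(I)

Scandium is always +3 in its complexes; the cation's ligand charges sum to -2, so the complex cation is 1+.
A 1:1 salt means the anion carries the equal and opposite charge, 1−.
Anion: ligand charges sum to -2; for the ion to be 1−, Cu = +1.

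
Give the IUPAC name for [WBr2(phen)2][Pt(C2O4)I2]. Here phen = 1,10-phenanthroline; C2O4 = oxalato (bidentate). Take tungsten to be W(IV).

Both ions are complex: the cation is named first with the plain metal name, the anion second with the -ate form; each ion's ligands are alphabetised independently.
W is given as +4; the cation's ligand charges sum to -2, so the complex cation is 2+.
A 1:1 salt means the anion carries the equal and opposite charge, 2−.
Anion: ligand charges sum to -4; for the ion to be 2−, Pt = +2.

dibromobis(1,10-phenanthroline)tungsten(IV) diiodooxalatoplatinate(II)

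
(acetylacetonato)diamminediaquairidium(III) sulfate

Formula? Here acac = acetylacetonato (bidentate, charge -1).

[Ir(acac)(H2O)2(NH3)2]SO4

Ligands: 2 aqua (H2O, neutral), 2 ammine (NH3, neutral), 1 acetylacetonato (acac, -1). Ligand charge sum = -1.
With Ir in oxidation state +3, the complex ion is [Ir...]^2+.
Charge balance with sulfate (-2) requires 1 complex ion per 1 sulfate.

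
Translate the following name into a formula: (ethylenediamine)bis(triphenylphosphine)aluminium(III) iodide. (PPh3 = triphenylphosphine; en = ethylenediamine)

[Al(en)(PPh3)2]I3

Ligands: 2 triphenylphosphine (PPh3, neutral), 1 ethylenediamine (en, neutral). Ligand charge sum = 0.
With Al in oxidation state +3, the complex ion is [Al...]^3+.
Charge balance with iodide (-1) requires 1 complex ion per 3 iodide.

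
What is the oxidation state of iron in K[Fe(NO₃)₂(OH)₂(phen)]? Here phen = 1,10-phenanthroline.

1 potassium outside the brackets (+1 each) → the complex ion is 1−.
Ligand charges: 2×OH = -2; 2×NO3 = -2; 1×phen neutral; sum -4.
Fe + (-4) = 1− ⇒ Fe is +3.

+3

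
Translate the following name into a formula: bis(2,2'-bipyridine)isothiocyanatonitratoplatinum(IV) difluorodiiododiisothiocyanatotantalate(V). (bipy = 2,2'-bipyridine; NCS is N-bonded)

[Pt(bipy)2(NCS)(NO3)][TaF2I2(NCS)2]2

Cation [Pt…]: ligand charges -2, Pt(IV) ⇒ ion charge 2+.
Anion [Ta…]: ligand charges -6, Ta(V) ⇒ ion charge 1−.
One 2+ cation requires 2 of the 1− anion.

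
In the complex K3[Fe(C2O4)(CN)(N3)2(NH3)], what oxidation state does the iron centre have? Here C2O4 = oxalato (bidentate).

+2

3 potassium outside the brackets (+1 each) → the complex ion is 3−.
Ligand charges: 1×C2O4 = -2; 2×N3 = -2; 1×NH3 neutral; 1×CN = -1; sum -5.
Fe + (-5) = 3− ⇒ Fe is +2.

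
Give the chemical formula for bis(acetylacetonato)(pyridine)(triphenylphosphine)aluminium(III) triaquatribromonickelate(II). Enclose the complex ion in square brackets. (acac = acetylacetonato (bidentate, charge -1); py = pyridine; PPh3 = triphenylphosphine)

[Al(acac)2(PPh3)(py)][NiBr3(H2O)3]

Cation [Al…]: ligand charges -2, Al(III) ⇒ ion charge 1+.
Anion [Ni…]: ligand charges -3, Ni(II) ⇒ ion charge 1−.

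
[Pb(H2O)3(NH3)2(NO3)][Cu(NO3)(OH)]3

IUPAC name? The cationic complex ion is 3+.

Both ions are complex: the cation is named first with the plain metal name, the anion second with the -ate form; each ion's ligands are alphabetised independently.
The complex cation is given as 3+; its ligand charges sum to -1, so Pb = +4.
With 3 anions per cation, each anion must be 3/3 = 1−.
Anion: ligand charges sum to -2; for the ion to be 1−, Cu = +1.

diamminetriaquanitratolead(IV) hydroxonitratocuprate(I)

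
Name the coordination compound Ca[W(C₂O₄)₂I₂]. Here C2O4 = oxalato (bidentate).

calcium diiododioxalatotungstate(IV)

The 1 calcium counter-ion carries a total charge of +2, so each complex ion is 2−.
Ligand charges: 2×iodo (-1 each), 2×oxalato (-2 each); total -6. So W + (-6) = 2−, giving W = +4.
Ligands are named alphabetically: iodo before oxalato.
The complex ion is anionic, so tungsten takes the -ate form tungstate(IV).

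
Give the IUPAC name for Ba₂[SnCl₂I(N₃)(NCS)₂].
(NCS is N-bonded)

barium azidodichloroiododiisothiocyanatostannate(II)

The 2 barium counter-ions carry a total charge of +4, so each complex ion is 4−.
Ligand charges: 2×chloro (-1 each), 2×isothiocyanato (-1 each), 1×azido (-1 each), 1×iodo (-1 each); total -6. So Sn + (-6) = 4−, giving Sn = +2.
The complex ion is anionic, so tin takes the -ate form stannate(II).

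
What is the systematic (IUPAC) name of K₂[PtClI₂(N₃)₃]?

potassium triazidochlorodiiodoplatinate(IV)

The 2 potassium counter-ions carry a total charge of +2, so each complex ion is 2−.
Ligand charges: 3×azido (-1 each), 2×iodo (-1 each), 1×chloro (-1 each); total -6. So Pt + (-6) = 2−, giving Pt = +4.
Ligands are named alphabetically: azido before chloro before iodo.
The complex ion is anionic, so platinum takes the -ate form platinate(IV).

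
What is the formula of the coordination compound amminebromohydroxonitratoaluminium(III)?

Ligands: 1 bromo (Br, -1), 1 hydroxo (OH, -1), 1 nitrato (NO3, -1), 1 ammine (NH3, neutral). Ligand charge sum = -3.
With Al in oxidation state +3, the complex ion is [Al...].

[AlBr(NH3)(NO3)(OH)]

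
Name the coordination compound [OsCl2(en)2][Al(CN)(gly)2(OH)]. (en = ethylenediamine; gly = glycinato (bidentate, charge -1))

Both ions are complex: the cation is named first with the plain metal name, the anion second with the -ate form; each ion's ligands are alphabetised independently.
Aluminium is always +3 in its complexes; the anion's ligand charges sum to -4, so the complex anion is 1−.
A 1:1 salt means the cation carries the equal and opposite charge, 1+.
Cation: ligand charges sum to -2; for the ion to be 1+, Os = +3.

dichlorobis(ethylenediamine)osmium(III) cyanobis(glycinato)hydroxoaluminate(III)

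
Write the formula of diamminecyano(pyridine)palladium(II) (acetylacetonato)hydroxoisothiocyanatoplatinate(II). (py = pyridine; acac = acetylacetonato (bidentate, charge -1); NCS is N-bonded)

Cation [Pd…]: ligand charges -1, Pd(II) ⇒ ion charge 1+.
Anion [Pt…]: ligand charges -3, Pt(II) ⇒ ion charge 1−.
One 1+ cation balances one 1− anion.

[Pd(CN)(NH3)2(py)][Pt(acac)(NCS)(OH)]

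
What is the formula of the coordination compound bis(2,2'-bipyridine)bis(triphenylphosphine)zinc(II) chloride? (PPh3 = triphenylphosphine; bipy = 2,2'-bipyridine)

[Zn(bipy)2(PPh3)2]Cl2

Ligands: 2 triphenylphosphine (PPh3, neutral), 2 2,2'-bipyridine (bipy, neutral). Ligand charge sum = 0.
With Zn in oxidation state +2, the complex ion is [Zn...]^2+.
Charge balance with chloride (-1) requires 1 complex ion per 2 chloride.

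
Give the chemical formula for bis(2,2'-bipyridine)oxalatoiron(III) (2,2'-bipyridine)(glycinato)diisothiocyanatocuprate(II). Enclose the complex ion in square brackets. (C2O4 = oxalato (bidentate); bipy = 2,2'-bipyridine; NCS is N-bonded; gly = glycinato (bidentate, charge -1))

[Fe(bipy)2(C2O4)][Cu(bipy)(gly)(NCS)2]

Cation [Fe…]: ligand charges -2, Fe(III) ⇒ ion charge 1+.
Anion [Cu…]: ligand charges -3, Cu(II) ⇒ ion charge 1−.
One 1+ cation balances one 1− anion.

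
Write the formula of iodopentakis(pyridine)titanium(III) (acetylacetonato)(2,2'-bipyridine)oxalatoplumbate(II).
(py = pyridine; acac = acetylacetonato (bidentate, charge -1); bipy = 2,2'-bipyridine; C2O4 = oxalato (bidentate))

Cation [Ti…]: ligand charges -1, Ti(III) ⇒ ion charge 2+.
Anion [Pb…]: ligand charges -3, Pb(II) ⇒ ion charge 1−.
One 2+ cation requires 2 of the 1− anion.

[TiI(py)5][Pb(acac)(bipy)(C2O4)]2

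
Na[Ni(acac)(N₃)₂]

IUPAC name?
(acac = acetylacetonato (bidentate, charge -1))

sodium (acetylacetonato)diazidonickelate(II)

The 1 sodium counter-ion carries a total charge of +1, so each complex ion is 1−.
Ligand charges: 2×azido (-1 each), 1×acetylacetonato (-1 each); total -3. So Ni + (-3) = 1−, giving Ni = +2.
Ligands are named alphabetically: acetylacetonato before azido.
The complex ion is anionic, so nickel takes the -ate form nickelate(II).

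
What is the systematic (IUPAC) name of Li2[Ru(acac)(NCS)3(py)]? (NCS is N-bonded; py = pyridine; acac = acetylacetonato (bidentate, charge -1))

lithium (acetylacetonato)triisothiocyanato(pyridine)ruthenate(II)

The 2 lithium counter-ions carry a total charge of +2, so each complex ion is 2−.
Ligand charges: 3×isothiocyanato (-1 each), 1×pyridine (neutral), 1×acetylacetonato (-1 each); total -4. So Ru + (-4) = 2−, giving Ru = +2.
Ligands are named alphabetically: acetylacetonato before isothiocyanato before pyridine.
The complex ion is anionic, so ruthenium takes the -ate form ruthenate(II).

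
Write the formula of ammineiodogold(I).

[AuI(NH3)]

Ligands: 1 ammine (NH3, neutral), 1 iodo (I, -1). Ligand charge sum = -1.
With Au in oxidation state +1, the complex ion is [Au...].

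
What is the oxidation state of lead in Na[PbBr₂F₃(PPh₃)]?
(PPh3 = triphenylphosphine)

+4

1 sodium outside the brackets (+1 each) → the complex ion is 1−.
Ligand charges: 1×PPh3 neutral; 2×Br = -2; 3×F = -3; sum -5.
Pb + (-5) = 1− ⇒ Pb is +4.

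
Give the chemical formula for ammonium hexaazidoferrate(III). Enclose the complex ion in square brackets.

Ligands: 6 azido (N3, -1). Ligand charge sum = -6.
With Fe in oxidation state +3, the complex ion is [Fe...]^3−.
Charge balance with ammonium (+1) requires 1 complex ion per 3 ammonium.

(NH4)3[Fe(N3)6]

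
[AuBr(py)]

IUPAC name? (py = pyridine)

There is no counter-ion, so the complex is neutral overall.
Ligand charges: 1×pyridine (neutral), 1×bromo (-1 each); total -1. So Au + (-1) = 0, giving Au = +1.
Ligands are named alphabetically: bromo before pyridine.

bromo(pyridine)gold(I)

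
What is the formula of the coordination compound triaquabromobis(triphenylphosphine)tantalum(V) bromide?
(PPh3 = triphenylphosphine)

Ligands: 1 bromo (Br, -1), 2 triphenylphosphine (PPh3, neutral), 3 aqua (H2O, neutral). Ligand charge sum = -1.
With Ta in oxidation state +5, the complex ion is [Ta...]^4+.
Charge balance with bromide (-1) requires 1 complex ion per 4 bromide.

[TaBr(H2O)3(PPh3)2]Br4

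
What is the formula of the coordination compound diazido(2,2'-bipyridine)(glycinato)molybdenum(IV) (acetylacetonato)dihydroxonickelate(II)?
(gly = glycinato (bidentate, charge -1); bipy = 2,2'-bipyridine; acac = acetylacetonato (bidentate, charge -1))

Cation [Mo…]: ligand charges -3, Mo(IV) ⇒ ion charge 1+.
Anion [Ni…]: ligand charges -3, Ni(II) ⇒ ion charge 1−.

[Mo(bipy)(gly)(N3)2][Ni(acac)(OH)2]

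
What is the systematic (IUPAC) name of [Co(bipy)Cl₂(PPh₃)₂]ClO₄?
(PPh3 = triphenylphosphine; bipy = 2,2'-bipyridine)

The 1 perchlorate counter-ion carries a total charge of -1, so each complex ion is 1+.
Ligand charges: 2×chloro (-1 each), 2×triphenylphosphine (neutral), 1×2,2'-bipyridine (neutral); total -2. So Co + (-2) = 1+, giving Co = +3.
Ligands are named alphabetically: bipyridine before chloro before triphenylphosphine.

(2,2'-bipyridine)dichlorobis(triphenylphosphine)cobalt(III) perchlorate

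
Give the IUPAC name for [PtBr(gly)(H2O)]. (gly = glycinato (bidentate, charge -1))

There is no counter-ion, so the complex is neutral overall.
Ligand charges: 1×bromo (-1 each), 1×aqua (neutral), 1×glycinato (-1 each); total -2. So Pt + (-2) = 0, giving Pt = +2.
Ligands are named alphabetically: aqua before bromo before glycinato.

aquabromo(glycinato)platinum(II)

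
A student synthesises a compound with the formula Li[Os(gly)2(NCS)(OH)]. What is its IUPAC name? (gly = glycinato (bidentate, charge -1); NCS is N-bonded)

lithium bis(glycinato)hydroxoisothiocyanatoosmate(III)

The 1 lithium counter-ion carries a total charge of +1, so each complex ion is 1−.
Ligand charges: 2×glycinato (-1 each), 1×hydroxo (-1 each), 1×isothiocyanato (-1 each); total -4. So Os + (-4) = 1−, giving Os = +3.
The complex ion is anionic, so osmium takes the -ate form osmate(III).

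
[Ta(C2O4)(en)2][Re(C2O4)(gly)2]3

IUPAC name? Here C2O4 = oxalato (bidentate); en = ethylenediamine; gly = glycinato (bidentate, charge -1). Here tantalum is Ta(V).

Ta is given as +5; the cation's ligand charges sum to -2, so the complex cation is 3+.
With 3 anions per cation, each anion must be 3/3 = 1−.
Anion: ligand charges sum to -4; for the ion to be 1−, Re = +3.

bis(ethylenediamine)oxalatotantalum(V) bis(glycinato)oxalatorhenate(III)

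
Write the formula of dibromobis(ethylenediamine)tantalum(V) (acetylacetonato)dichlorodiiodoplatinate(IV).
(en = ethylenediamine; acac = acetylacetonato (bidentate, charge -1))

Cation [Ta…]: ligand charges -2, Ta(V) ⇒ ion charge 3+.
Anion [Pt…]: ligand charges -5, Pt(IV) ⇒ ion charge 1−.
One 3+ cation requires 3 of the 1− anion.

[TaBr2(en)2][Pt(acac)Cl2I2]3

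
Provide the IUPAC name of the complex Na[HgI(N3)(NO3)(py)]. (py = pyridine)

The 1 sodium counter-ion carries a total charge of +1, so each complex ion is 1−.
Ligand charges: 1×iodo (-1 each), 1×pyridine (neutral), 1×nitrato (-1 each), 1×azido (-1 each); total -3. So Hg + (-3) = 1−, giving Hg = +2.
Ligands are named alphabetically: azido before iodo before nitrato before pyridine.
The complex ion is anionic, so mercury takes the -ate form mercurate(II).

sodium azidoiodonitrato(pyridine)mercurate(II)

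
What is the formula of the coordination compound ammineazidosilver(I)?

Ligands: 1 azido (N3, -1), 1 ammine (NH3, neutral). Ligand charge sum = -1.
With Ag in oxidation state +1, the complex ion is [Ag...].

[Ag(N3)(NH3)]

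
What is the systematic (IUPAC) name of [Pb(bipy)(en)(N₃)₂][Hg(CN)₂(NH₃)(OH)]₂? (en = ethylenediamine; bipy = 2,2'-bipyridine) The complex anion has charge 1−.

The complex anion is given as 1−; its ligand charges sum to -3, so Hg = +2.
With 2 anions per cation, the cation must be 2×1 = 2+.
Cation: ligand charges sum to -2; for the ion to be 2+, Pb = +4.

diazido(2,2'-bipyridine)(ethylenediamine)lead(IV) amminedicyanohydroxomercurate(II)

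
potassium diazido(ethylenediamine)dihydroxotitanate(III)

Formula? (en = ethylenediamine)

K[Ti(en)(N3)2(OH)2]

Ligands: 1 ethylenediamine (en, neutral), 2 azido (N3, -1), 2 hydroxo (OH, -1). Ligand charge sum = -4.
With Ti in oxidation state +3, the complex ion is [Ti...]^1−.
Charge balance with potassium (+1) requires 1 complex ion per 1 potassium.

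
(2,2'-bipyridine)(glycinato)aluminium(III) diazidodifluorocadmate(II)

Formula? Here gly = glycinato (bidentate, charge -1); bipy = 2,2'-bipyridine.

[Al(bipy)(gly)][CdF2(N3)2]

Cation [Al…]: ligand charges -1, Al(III) ⇒ ion charge 2+.
Anion [Cd…]: ligand charges -4, Cd(II) ⇒ ion charge 2−.
One 2+ cation balances one 2− anion.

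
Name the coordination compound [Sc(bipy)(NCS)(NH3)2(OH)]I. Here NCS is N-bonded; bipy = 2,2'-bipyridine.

diammine(2,2'-bipyridine)hydroxoisothiocyanatoscandium(III) iodide

The 1 iodide counter-ion carries a total charge of -1, so each complex ion is 1+.
Ligand charges: 2×ammine (neutral), 1×hydroxo (-1 each), 1×isothiocyanato (-1 each), 1×2,2'-bipyridine (neutral); total -2. So Sc + (-2) = 1+, giving Sc = +3.
Ligands are named alphabetically: ammine before bipyridine before hydroxo before isothiocyanato.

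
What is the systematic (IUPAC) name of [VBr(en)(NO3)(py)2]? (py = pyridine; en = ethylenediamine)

bromo(ethylenediamine)nitratobis(pyridine)vanadium(II)

There is no counter-ion, so the complex is neutral overall.
Ligand charges: 1×bromo (-1 each), 2×pyridine (neutral), 1×nitrato (-1 each), 1×ethylenediamine (neutral); total -2. So V + (-2) = 0, giving V = +2.
Ligands are named alphabetically: bromo before ethylenediamine before nitrato before pyridine.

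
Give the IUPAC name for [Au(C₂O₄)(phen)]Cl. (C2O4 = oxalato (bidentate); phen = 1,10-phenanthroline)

The 1 chloride counter-ion carries a total charge of -1, so each complex ion is 1+.
Ligand charges: 1×oxalato (-2 each), 1×1,10-phenanthroline (neutral); total -2. So Au + (-2) = 1+, giving Au = +3.
Ligands are named alphabetically: oxalato before phenanthroline.

oxalato(1,10-phenanthroline)gold(III) chloride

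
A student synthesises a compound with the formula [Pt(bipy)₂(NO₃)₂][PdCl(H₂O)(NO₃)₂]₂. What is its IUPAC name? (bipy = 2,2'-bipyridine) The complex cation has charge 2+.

bis(2,2'-bipyridine)dinitratoplatinum(IV) aquachlorodinitratopalladate(II)

Both ions are complex: the cation is named first with the plain metal name, the anion second with the -ate form; each ion's ligands are alphabetised independently.
The complex cation is given as 2+; its ligand charges sum to -2, so Pt = +4.
With 2 anions per cation, each anion must be 2/2 = 1−.
Anion: ligand charges sum to -3; for the ion to be 1−, Pd = +2.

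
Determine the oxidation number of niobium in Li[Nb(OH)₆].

+5

1 lithium outside the brackets (+1 each) → the complex ion is 1−.
Ligand charges: 6×OH = -6; sum -6.
Nb + (-6) = 1− ⇒ Nb is +5.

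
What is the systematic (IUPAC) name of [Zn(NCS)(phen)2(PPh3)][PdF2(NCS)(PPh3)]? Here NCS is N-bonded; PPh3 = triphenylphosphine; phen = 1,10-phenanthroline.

Both ions are complex: the cation is named first with the plain metal name, the anion second with the -ate form; each ion's ligands are alphabetised independently.
Zinc is always +2 in its complexes; the cation's ligand charges sum to -1, so the complex cation is 1+.
A 1:1 salt means the anion carries the equal and opposite charge, 1−.
Anion: ligand charges sum to -3; for the ion to be 1−, Pd = +2.

isothiocyanatobis(1,10-phenanthroline)(triphenylphosphine)zinc(II) difluoroisothiocyanato(triphenylphosphine)palladate(II)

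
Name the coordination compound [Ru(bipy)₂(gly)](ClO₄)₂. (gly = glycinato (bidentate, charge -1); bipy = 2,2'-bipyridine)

The 2 perchlorate counter-ions carry a total charge of -2, so each complex ion is 2+.
Ligand charges: 1×glycinato (-1 each), 2×2,2'-bipyridine (neutral); total -1. So Ru + (-1) = 2+, giving Ru = +3.
Ligands are named alphabetically: bipyridine before glycinato.

bis(2,2'-bipyridine)(glycinato)ruthenium(III) perchlorate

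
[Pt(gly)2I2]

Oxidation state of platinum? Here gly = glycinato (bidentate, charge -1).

No counter-ion: the bracketed complex is neutral.
Ligand charges: 2×I = -2; 2×gly = -2; sum -4.
Pt + (-4) = 0 ⇒ Pt is +4.

+4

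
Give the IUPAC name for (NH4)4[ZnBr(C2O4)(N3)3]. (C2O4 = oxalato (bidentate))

The 4 ammonium counter-ions carry a total charge of +4, so each complex ion is 4−.
Ligand charges: 1×oxalato (-2 each), 3×azido (-1 each), 1×bromo (-1 each); total -6. So Zn + (-6) = 4−, giving Zn = +2.
The complex ion is anionic, so zinc takes the -ate form zincate(II).

ammonium triazidobromooxalatozincate(II)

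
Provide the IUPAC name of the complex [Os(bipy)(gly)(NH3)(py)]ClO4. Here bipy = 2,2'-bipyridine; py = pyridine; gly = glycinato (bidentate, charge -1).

ammine(2,2'-bipyridine)(glycinato)(pyridine)osmium(II) perchlorate

The 1 perchlorate counter-ion carries a total charge of -1, so each complex ion is 1+.
Ligand charges: 1×2,2'-bipyridine (neutral), 1×pyridine (neutral), 1×glycinato (-1 each), 1×ammine (neutral); total -1. So Os + (-1) = 1+, giving Os = +2.
Ligands are named alphabetically: ammine before bipyridine before glycinato before pyridine.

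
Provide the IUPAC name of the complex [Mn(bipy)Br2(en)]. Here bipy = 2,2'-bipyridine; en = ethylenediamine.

There is no counter-ion, so the complex is neutral overall.
Ligand charges: 1×2,2'-bipyridine (neutral), 1×ethylenediamine (neutral), 2×bromo (-1 each); total -2. So Mn + (-2) = 0, giving Mn = +2.
Ligands are named alphabetically: bipyridine before bromo before ethylenediamine.

(2,2'-bipyridine)dibromo(ethylenediamine)manganese(II)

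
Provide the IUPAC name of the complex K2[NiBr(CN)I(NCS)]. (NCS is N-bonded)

The 2 potassium counter-ions carry a total charge of +2, so each complex ion is 2−.
Ligand charges: 1×bromo (-1 each), 1×iodo (-1 each), 1×cyano (-1 each), 1×isothiocyanato (-1 each); total -4. So Ni + (-4) = 2−, giving Ni = +2.
Ligands are named alphabetically: bromo before cyano before iodo before isothiocyanato.
The complex ion is anionic, so nickel takes the -ate form nickelate(II).

potassium bromocyanoiodoisothiocyanatonickelate(II)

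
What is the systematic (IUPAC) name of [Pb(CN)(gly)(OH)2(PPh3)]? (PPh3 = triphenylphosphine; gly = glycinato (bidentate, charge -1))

There is no counter-ion, so the complex is neutral overall.
Ligand charges: 2×hydroxo (-1 each), 1×cyano (-1 each), 1×triphenylphosphine (neutral), 1×glycinato (-1 each); total -4. So Pb + (-4) = 0, giving Pb = +4.
Ligands are named alphabetically: cyano before glycinato before hydroxo before triphenylphosphine.

cyano(glycinato)dihydroxo(triphenylphosphine)lead(IV)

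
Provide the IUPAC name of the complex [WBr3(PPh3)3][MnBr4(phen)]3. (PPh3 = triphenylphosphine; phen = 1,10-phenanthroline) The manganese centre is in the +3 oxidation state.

tribromotris(triphenylphosphine)tungsten(VI) tetrabromo(1,10-phenanthroline)manganate(III)

Mn is given as +3; the anion's ligand charges sum to -4, so the complex anion is 1−.
With 3 anions per cation, the cation must be 3×1 = 3+.
Cation: ligand charges sum to -3; for the ion to be 3+, W = +6.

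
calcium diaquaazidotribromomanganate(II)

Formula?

Ca[MnBr3(H2O)2(N3)]

Ligands: 3 bromo (Br, -1), 1 azido (N3, -1), 2 aqua (H2O, neutral). Ligand charge sum = -4.
Charge balance with calcium (+2) requires 1 complex ion per 1 calcium.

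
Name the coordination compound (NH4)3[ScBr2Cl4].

ammonium dibromotetrachloroscandate(III)

The 3 ammonium counter-ions carry a total charge of +3, so each complex ion is 3−.
Ligand charges: 2×bromo (-1 each), 4×chloro (-1 each); total -6. So Sc + (-6) = 3−, giving Sc = +3.
The complex ion is anionic, so scandium takes the -ate form scandate(III).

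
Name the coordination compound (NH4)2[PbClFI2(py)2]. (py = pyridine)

The 2 ammonium counter-ions carry a total charge of +2, so each complex ion is 2−.
Ligand charges: 2×iodo (-1 each), 1×chloro (-1 each), 1×fluoro (-1 each), 2×pyridine (neutral); total -4. So Pb + (-4) = 2−, giving Pb = +2.
The complex ion is anionic, so lead takes the -ate form plumbate(II).

ammonium chlorofluorodiiodobis(pyridine)plumbate(II)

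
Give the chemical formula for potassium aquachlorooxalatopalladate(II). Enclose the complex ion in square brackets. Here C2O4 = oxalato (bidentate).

Ligands: 1 oxalato (C2O4, -2), 1 chloro (Cl, -1), 1 aqua (H2O, neutral). Ligand charge sum = -3.
With Pd in oxidation state +2, the complex ion is [Pd...]^1−.
Charge balance with potassium (+1) requires 1 complex ion per 1 potassium.

K[Pd(C2O4)Cl(H2O)]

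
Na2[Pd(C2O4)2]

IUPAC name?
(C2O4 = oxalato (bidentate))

sodium dioxalatopalladate(II)

The 2 sodium counter-ions carry a total charge of +2, so each complex ion is 2−.
Ligand charges: 2×oxalato (-2 each); total -4. So Pd + (-4) = 2−, giving Pd = +2.
The complex ion is anionic, so palladium takes the -ate form palladate(II).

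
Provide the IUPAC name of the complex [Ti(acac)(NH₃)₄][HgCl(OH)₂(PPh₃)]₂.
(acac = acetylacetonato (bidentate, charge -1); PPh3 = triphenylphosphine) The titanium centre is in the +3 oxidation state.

Both ions are complex: the cation is named first with the plain metal name, the anion second with the -ate form; each ion's ligands are alphabetised independently.
Ti is given as +3; the cation's ligand charges sum to -1, so the complex cation is 2+.
With 2 anions per cation, each anion must be 2/2 = 1−.
Anion: ligand charges sum to -3; for the ion to be 1−, Hg = +2.

(acetylacetonato)tetraamminetitanium(III) chlorodihydroxo(triphenylphosphine)mercurate(II)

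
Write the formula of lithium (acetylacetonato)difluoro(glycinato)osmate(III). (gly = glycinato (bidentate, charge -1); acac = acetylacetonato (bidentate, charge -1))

Ligands: 1 glycinato (gly, -1), 1 acetylacetonato (acac, -1), 2 fluoro (F, -1). Ligand charge sum = -4.
Charge balance with lithium (+1) requires 1 complex ion per 1 lithium.

Li[Os(acac)F2(gly)]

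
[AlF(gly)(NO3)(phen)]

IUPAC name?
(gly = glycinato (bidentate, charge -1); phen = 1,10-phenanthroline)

There is no counter-ion, so the complex is neutral overall.
Ligand charges: 1×fluoro (-1 each), 1×nitrato (-1 each), 1×glycinato (-1 each), 1×1,10-phenanthroline (neutral); total -3. So Al + (-3) = 0, giving Al = +3.
Ligands are named alphabetically: fluoro before glycinato before nitrato before phenanthroline.

fluoro(glycinato)nitrato(1,10-phenanthroline)aluminium(III)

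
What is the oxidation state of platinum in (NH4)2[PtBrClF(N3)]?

2 ammonium outside the brackets (+1 each) → the complex ion is 2−.
Ligand charges: 1×Cl = -1; 1×Br = -1; 1×F = -1; 1×N3 = -1; sum -4.
Pt + (-4) = 2− ⇒ Pt is +2.

+2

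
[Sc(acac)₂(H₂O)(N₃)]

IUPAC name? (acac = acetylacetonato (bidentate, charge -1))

bis(acetylacetonato)aquaazidoscandium(III)

There is no counter-ion, so the complex is neutral overall.
Ligand charges: 1×azido (-1 each), 1×aqua (neutral), 2×acetylacetonato (-1 each); total -3. So Sc + (-3) = 0, giving Sc = +3.
Ligands are named alphabetically: acetylacetonato before aqua before azido.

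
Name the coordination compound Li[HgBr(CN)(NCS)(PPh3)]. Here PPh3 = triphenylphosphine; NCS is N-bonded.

The 1 lithium counter-ion carries a total charge of +1, so each complex ion is 1−.
Ligand charges: 1×bromo (-1 each), 1×triphenylphosphine (neutral), 1×isothiocyanato (-1 each), 1×cyano (-1 each); total -3. So Hg + (-3) = 1−, giving Hg = +2.
Ligands are named alphabetically: bromo before cyano before isothiocyanato before triphenylphosphine.
The complex ion is anionic, so mercury takes the -ate form mercurate(II).

lithium bromocyanoisothiocyanato(triphenylphosphine)mercurate(II)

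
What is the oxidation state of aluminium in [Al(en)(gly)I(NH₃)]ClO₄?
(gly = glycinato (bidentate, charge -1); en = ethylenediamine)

1 perchlorate outside the brackets (-1 each) → the complex ion is 1+.
Ligand charges: 1×gly = -1; 1×I = -1; 1×en neutral; 1×NH3 neutral; sum -2.
Al + (-2) = 1+ ⇒ Al is +3.

+3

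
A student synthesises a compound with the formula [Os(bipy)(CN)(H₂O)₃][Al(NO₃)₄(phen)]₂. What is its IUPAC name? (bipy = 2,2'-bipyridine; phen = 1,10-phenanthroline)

Aluminium is always +3 in its complexes; the anion's ligand charges sum to -4, so the complex anion is 1−.
With 2 anions per cation, the cation must be 2×1 = 2+.
Cation: ligand charges sum to -1; for the ion to be 2+, Os = +3.

triaqua(2,2'-bipyridine)cyanoosmium(III) tetranitrato(1,10-phenanthroline)aluminate(III)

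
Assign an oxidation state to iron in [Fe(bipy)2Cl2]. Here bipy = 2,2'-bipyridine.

+2

No counter-ion: the bracketed complex is neutral.
Ligand charges: 2×Cl = -2; 2×bipy neutral; sum -2.
Fe + (-2) = 0 ⇒ Fe is +2.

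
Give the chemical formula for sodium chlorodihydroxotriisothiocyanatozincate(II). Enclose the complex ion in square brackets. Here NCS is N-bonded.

Ligands: 2 hydroxo (OH, -1), 1 chloro (Cl, -1), 3 isothiocyanato (NCS, -1). Ligand charge sum = -6.
With Zn in oxidation state +2, the complex ion is [Zn...]^4−.
Charge balance with sodium (+1) requires 1 complex ion per 4 sodium.

Na4[ZnCl(NCS)3(OH)2]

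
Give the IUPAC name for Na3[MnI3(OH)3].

sodium trihydroxotriiodomanganate(III)

The 3 sodium counter-ions carry a total charge of +3, so each complex ion is 3−.
Ligand charges: 3×hydroxo (-1 each), 3×iodo (-1 each); total -6. So Mn + (-6) = 3−, giving Mn = +3.
The complex ion is anionic, so manganese takes the -ate form manganate(III).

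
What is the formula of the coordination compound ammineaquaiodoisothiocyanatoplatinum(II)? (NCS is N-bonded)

Ligands: 1 ammine (NH3, neutral), 1 iodo (I, -1), 1 isothiocyanato (NCS, -1), 1 aqua (H2O, neutral). Ligand charge sum = -2.
With Pt in oxidation state +2, the complex ion is [Pt...].

[Pt(H2O)I(NCS)(NH3)]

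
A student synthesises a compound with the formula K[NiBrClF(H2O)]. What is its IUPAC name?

The 1 potassium counter-ion carries a total charge of +1, so each complex ion is 1−.
Ligand charges: 1×chloro (-1 each), 1×aqua (neutral), 1×fluoro (-1 each), 1×bromo (-1 each); total -3. So Ni + (-3) = 1−, giving Ni = +2.
Ligands are named alphabetically: aqua before bromo before chloro before fluoro.
The complex ion is anionic, so nickel takes the -ate form nickelate(II).

potassium aquabromochlorofluoronickelate(II)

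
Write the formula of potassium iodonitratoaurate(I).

Ligands: 1 nitrato (NO3, -1), 1 iodo (I, -1). Ligand charge sum = -2.
Charge balance with potassium (+1) requires 1 complex ion per 1 potassium.

K[AuI(NO3)]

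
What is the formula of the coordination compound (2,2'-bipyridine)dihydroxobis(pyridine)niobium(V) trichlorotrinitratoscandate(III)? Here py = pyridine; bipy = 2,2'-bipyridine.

[Nb(bipy)(OH)2(py)2][ScCl3(NO3)3]

Cation [Nb…]: ligand charges -2, Nb(V) ⇒ ion charge 3+.
Anion [Sc…]: ligand charges -6, Sc(III) ⇒ ion charge 3−.
One 3+ cation balances one 3− anion.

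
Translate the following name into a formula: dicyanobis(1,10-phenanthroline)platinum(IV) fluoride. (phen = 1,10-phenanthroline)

[Pt(CN)2(phen)2]F2

Ligands: 2 1,10-phenanthroline (phen, neutral), 2 cyano (CN, -1). Ligand charge sum = -2.
With Pt in oxidation state +4, the complex ion is [Pt...]^2+.
Charge balance with fluoride (-1) requires 1 complex ion per 2 fluoride.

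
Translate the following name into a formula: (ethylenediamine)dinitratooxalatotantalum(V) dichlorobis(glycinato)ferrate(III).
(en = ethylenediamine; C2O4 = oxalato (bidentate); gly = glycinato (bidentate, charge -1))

Cation [Ta…]: ligand charges -4, Ta(V) ⇒ ion charge 1+.
Anion [Fe…]: ligand charges -4, Fe(III) ⇒ ion charge 1−.
One 1+ cation balances one 1− anion.

[Ta(C2O4)(en)(NO3)2][FeCl2(gly)2]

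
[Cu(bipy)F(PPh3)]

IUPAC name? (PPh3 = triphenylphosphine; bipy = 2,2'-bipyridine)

(2,2'-bipyridine)fluoro(triphenylphosphine)copper(I)

There is no counter-ion, so the complex is neutral overall.
Ligand charges: 1×triphenylphosphine (neutral), 1×2,2'-bipyridine (neutral), 1×fluoro (-1 each); total -1. So Cu + (-1) = 0, giving Cu = +1.
Ligands are named alphabetically: bipyridine before fluoro before triphenylphosphine.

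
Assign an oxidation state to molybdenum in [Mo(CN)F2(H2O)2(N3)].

+4

No counter-ion: the bracketed complex is neutral.
Ligand charges: 2×F = -2; 1×N3 = -1; 2×H2O neutral; 1×CN = -1; sum -4.
Mo + (-4) = 0 ⇒ Mo is +4.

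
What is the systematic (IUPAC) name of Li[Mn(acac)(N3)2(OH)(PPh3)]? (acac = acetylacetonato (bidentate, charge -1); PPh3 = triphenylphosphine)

lithium (acetylacetonato)diazidohydroxo(triphenylphosphine)manganate(III)

The 1 lithium counter-ion carries a total charge of +1, so each complex ion is 1−.
Ligand charges: 2×azido (-1 each), 1×hydroxo (-1 each), 1×acetylacetonato (-1 each), 1×triphenylphosphine (neutral); total -4. So Mn + (-4) = 1−, giving Mn = +3.
The complex ion is anionic, so manganese takes the -ate form manganate(III).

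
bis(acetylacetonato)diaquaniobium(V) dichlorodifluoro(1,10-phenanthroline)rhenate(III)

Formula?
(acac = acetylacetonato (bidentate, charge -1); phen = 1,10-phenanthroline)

[Nb(acac)2(H2O)2][ReCl2F2(phen)]3

Cation [Nb…]: ligand charges -2, Nb(V) ⇒ ion charge 3+.
Anion [Re…]: ligand charges -4, Re(III) ⇒ ion charge 1−.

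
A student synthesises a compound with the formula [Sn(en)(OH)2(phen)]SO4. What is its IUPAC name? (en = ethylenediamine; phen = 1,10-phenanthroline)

(ethylenediamine)dihydroxo(1,10-phenanthroline)tin(IV) sulfate

The 1 sulfate counter-ion carries a total charge of -2, so each complex ion is 2+.
Ligand charges: 1×ethylenediamine (neutral), 1×1,10-phenanthroline (neutral), 2×hydroxo (-1 each); total -2. So Sn + (-2) = 2+, giving Sn = +4.
Ligands are named alphabetically: ethylenediamine before hydroxo before phenanthroline.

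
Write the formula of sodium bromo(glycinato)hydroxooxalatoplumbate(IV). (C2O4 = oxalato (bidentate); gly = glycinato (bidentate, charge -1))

Ligands: 1 hydroxo (OH, -1), 1 oxalato (C2O4, -2), 1 glycinato (gly, -1), 1 bromo (Br, -1). Ligand charge sum = -5.
With Pb in oxidation state +4, the complex ion is [Pb...]^1−.
Charge balance with sodium (+1) requires 1 complex ion per 1 sodium.

Na[PbBr(C2O4)(gly)(OH)]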